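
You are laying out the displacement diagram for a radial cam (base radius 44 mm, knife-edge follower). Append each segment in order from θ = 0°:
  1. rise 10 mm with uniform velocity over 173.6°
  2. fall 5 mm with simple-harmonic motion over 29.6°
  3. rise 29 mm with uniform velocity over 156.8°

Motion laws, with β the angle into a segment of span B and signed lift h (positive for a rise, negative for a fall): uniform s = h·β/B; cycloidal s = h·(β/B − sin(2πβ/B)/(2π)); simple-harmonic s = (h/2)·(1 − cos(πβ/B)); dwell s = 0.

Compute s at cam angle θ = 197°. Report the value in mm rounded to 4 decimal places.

seg 1 [0°–173.6°] uniform, h=10: full span → s += 10 → s = 10.0000
seg 2 [173.6°–203.2°] simple-harmonic, h=-5: θ=197° here. β=23.4, B=29.6. -5/2·(1 − cos(π·0.7905)) = -4.4780 → s = 5.5220

5.5220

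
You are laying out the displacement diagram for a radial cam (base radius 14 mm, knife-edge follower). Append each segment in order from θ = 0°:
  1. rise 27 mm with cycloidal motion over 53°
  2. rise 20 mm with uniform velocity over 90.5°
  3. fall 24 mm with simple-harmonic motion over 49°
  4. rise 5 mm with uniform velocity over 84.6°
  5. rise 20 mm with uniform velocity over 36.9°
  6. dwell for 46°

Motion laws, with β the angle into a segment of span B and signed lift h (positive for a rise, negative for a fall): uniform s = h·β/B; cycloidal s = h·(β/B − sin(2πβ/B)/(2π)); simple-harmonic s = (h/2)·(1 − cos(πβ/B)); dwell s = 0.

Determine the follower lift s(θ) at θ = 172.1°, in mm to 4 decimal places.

seg 1 [0°–53°] cycloidal, h=27: full span → s += 27 → s = 27.0000
seg 2 [53°–143.5°] uniform, h=20: full span → s += 20 → s = 47.0000
seg 3 [143.5°–192.5°] simple-harmonic, h=-24: θ=172.1° here. β=28.6, B=49. -24/2·(1 − cos(π·0.5837)) = -15.1182 → s = 31.8818

31.8818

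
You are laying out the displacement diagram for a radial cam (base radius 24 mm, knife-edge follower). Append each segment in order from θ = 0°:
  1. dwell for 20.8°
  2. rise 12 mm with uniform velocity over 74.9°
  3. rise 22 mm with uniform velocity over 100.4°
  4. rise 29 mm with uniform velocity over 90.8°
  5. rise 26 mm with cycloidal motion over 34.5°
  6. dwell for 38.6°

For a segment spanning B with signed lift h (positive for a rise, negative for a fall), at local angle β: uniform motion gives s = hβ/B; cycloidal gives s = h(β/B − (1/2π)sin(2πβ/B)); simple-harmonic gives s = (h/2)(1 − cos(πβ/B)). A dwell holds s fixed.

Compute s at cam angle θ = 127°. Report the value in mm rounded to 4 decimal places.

seg 1 [0°–20.8°] dwell: s stays 0.0000
seg 2 [20.8°–95.7°] uniform, h=12: full span → s += 12 → s = 12.0000
seg 3 [95.7°–196.1°] uniform, h=22: θ=127° here. β=31.3, B=100.4. 22·31.3/100.4 = 6.8586 → s = 18.8586

18.8586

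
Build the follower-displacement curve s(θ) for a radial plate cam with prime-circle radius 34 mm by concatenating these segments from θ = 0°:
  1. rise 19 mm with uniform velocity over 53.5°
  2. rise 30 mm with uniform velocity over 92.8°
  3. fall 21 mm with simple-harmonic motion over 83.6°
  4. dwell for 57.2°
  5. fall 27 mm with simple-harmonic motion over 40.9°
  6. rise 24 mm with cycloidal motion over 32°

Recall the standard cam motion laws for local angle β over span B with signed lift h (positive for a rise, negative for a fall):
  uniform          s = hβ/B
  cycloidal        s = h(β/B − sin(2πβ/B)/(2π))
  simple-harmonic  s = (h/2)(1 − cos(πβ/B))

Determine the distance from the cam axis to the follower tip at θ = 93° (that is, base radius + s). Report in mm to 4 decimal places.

seg 1 [0°–53.5°] uniform, h=19: full span → s += 19 → s = 19.0000
seg 2 [53.5°–146.3°] uniform, h=30: θ=93° here. β=39.5, B=92.8. 30·39.5/92.8 = 12.7694 → s = 31.7694
radial distance = base radius + s = 34 + 31.7694 = 65.7694

65.7694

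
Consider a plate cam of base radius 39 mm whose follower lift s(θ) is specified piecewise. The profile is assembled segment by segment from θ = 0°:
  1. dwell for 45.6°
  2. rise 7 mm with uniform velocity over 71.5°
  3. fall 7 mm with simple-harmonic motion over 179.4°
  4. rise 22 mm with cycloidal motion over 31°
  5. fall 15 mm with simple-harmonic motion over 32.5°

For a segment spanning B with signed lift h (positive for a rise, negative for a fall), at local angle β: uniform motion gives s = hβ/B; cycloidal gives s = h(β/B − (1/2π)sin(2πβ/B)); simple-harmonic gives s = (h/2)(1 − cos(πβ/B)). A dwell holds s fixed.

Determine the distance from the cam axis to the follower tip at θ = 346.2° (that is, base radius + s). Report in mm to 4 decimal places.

seg 1 [0°–45.6°] dwell: s stays 0.0000
seg 2 [45.6°–117.1°] uniform, h=7: full span → s += 7 → s = 7.0000
seg 3 [117.1°–296.5°] simple-harmonic, h=-7: full span → s += -7 → s = 0.0000
seg 4 [296.5°–327.5°] cycloidal, h=22: full span → s += 22 → s = 22.0000
seg 5 [327.5°–360°] simple-harmonic, h=-15: θ=346.2° here. β=18.7, B=32.5. -15/2·(1 − cos(π·0.5754)) = -9.2597 → s = 12.7403
radial distance = base radius + s = 39 + 12.7403 = 51.7403

51.7403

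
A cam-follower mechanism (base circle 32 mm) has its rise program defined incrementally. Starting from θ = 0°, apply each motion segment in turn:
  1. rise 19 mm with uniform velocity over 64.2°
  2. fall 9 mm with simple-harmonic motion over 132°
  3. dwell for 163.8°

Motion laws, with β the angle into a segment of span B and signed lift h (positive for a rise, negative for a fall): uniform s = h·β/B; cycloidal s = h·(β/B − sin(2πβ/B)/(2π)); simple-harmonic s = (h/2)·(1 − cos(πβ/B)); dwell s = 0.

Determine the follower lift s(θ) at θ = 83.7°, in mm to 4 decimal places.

seg 1 [0°–64.2°] uniform, h=19: full span → s += 19 → s = 19.0000
seg 2 [64.2°–196.2°] simple-harmonic, h=-9: θ=83.7° here. β=19.5, B=132. -9/2·(1 − cos(π·0.1477)) = -0.4760 → s = 18.5240

18.5240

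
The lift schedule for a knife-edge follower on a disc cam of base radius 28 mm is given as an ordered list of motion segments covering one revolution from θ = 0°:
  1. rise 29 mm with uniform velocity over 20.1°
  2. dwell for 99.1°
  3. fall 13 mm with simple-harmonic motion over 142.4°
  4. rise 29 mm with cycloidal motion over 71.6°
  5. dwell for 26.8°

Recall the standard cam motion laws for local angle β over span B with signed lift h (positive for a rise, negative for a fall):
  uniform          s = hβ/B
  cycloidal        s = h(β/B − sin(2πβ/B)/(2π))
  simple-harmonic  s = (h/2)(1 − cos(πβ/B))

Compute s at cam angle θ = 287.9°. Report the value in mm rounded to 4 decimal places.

seg 1 [0°–20.1°] uniform, h=29: full span → s += 29 → s = 29.0000
seg 2 [20.1°–119.2°] dwell: s stays 29.0000
seg 3 [119.2°–261.6°] simple-harmonic, h=-13: full span → s += -13 → s = 16.0000
seg 4 [261.6°–333.2°] cycloidal, h=29: θ=287.9° here. β=26.3, B=71.6. 29·(0.3673 − sin(2π·0.3673)/(2π)) = 7.2349 → s = 23.2349

23.2349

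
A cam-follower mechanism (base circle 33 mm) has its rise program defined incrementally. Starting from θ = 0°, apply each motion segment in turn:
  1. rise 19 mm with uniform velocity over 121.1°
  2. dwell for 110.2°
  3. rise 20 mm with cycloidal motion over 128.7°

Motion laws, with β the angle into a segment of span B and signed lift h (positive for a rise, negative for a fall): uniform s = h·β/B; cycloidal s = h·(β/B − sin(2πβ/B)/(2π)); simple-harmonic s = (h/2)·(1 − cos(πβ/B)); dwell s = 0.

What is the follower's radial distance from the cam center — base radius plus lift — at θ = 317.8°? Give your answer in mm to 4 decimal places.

seg 1 [0°–121.1°] uniform, h=19: full span → s += 19 → s = 19.0000
seg 2 [121.1°–231.3°] dwell: s stays 19.0000
seg 3 [231.3°–360°] cycloidal, h=20: θ=317.8° here. β=86.5, B=128.7. 20·(0.6721 − sin(2π·0.6721)/(2π)) = 16.2515 → s = 35.2515
radial distance = base radius + s = 33 + 35.2515 = 68.2515

68.2515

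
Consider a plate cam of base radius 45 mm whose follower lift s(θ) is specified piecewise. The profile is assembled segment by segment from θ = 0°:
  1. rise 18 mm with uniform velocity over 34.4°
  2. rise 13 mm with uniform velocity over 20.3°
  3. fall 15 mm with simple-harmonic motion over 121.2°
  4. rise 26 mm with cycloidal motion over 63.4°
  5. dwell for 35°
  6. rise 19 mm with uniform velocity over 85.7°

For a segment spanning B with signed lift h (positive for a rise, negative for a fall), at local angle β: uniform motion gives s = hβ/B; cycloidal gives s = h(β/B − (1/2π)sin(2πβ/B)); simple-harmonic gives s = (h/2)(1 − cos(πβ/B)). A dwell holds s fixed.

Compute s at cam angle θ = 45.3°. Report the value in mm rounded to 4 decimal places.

seg 1 [0°–34.4°] uniform, h=18: full span → s += 18 → s = 18.0000
seg 2 [34.4°–54.7°] uniform, h=13: θ=45.3° here. β=10.9, B=20.3. 13·10.9/20.3 = 6.9803 → s = 24.9803

24.9803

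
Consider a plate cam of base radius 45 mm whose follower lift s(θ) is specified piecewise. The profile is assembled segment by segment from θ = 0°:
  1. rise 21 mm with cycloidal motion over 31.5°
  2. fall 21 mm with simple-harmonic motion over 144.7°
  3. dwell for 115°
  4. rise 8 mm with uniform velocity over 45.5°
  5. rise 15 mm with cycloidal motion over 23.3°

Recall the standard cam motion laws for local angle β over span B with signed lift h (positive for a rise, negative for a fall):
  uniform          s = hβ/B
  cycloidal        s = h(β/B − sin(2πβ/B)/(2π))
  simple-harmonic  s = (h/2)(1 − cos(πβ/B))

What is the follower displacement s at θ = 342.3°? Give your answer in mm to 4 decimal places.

seg 1 [0°–31.5°] cycloidal, h=21: full span → s += 21 → s = 21.0000
seg 2 [31.5°–176.2°] simple-harmonic, h=-21: full span → s += -21 → s = 0.0000
seg 3 [176.2°–291.2°] dwell: s stays 0.0000
seg 4 [291.2°–336.7°] uniform, h=8: full span → s += 8 → s = 8.0000
seg 5 [336.7°–360°] cycloidal, h=15: θ=342.3° here. β=5.6, B=23.3. 15·(0.2403 − sin(2π·0.2403)/(2π)) = 1.2222 → s = 9.2222

9.2222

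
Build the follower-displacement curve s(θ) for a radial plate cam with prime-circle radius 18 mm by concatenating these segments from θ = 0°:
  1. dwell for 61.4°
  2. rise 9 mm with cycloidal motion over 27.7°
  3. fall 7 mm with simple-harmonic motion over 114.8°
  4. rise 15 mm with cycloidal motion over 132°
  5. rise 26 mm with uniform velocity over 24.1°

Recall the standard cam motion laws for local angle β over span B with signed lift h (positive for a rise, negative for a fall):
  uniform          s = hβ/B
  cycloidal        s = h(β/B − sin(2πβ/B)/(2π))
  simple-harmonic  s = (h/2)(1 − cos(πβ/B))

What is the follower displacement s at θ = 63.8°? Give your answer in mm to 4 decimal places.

seg 1 [0°–61.4°] dwell: s stays 0.0000
seg 2 [61.4°–89.1°] cycloidal, h=9: θ=63.8° here. β=2.4, B=27.7. 9·(0.0866 − sin(2π·0.0866)/(2π)) = 0.0379 → s = 0.0379

0.0379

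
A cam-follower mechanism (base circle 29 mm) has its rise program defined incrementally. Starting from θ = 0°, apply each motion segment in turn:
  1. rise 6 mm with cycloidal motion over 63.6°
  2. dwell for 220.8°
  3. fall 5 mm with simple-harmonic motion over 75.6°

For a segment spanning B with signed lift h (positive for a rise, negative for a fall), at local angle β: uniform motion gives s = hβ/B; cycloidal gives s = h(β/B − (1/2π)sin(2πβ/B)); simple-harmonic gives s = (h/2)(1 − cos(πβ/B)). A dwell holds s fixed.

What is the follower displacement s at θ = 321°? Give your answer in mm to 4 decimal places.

seg 1 [0°–63.6°] cycloidal, h=6: full span → s += 6 → s = 6.0000
seg 2 [63.6°–284.4°] dwell: s stays 6.0000
seg 3 [284.4°–360°] simple-harmonic, h=-5: θ=321° here. β=36.6, B=75.6. -5/2·(1 − cos(π·0.4841)) = -2.3754 → s = 3.6246

3.6246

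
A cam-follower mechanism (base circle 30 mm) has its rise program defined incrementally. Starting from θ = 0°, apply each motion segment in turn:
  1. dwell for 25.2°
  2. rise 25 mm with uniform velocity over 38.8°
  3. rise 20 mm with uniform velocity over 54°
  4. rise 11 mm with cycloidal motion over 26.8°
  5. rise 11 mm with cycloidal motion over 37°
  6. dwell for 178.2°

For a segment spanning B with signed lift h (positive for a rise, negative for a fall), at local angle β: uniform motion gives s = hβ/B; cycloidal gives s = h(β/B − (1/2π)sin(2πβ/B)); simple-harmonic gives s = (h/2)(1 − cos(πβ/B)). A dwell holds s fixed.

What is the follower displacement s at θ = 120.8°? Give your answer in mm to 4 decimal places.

seg 1 [0°–25.2°] dwell: s stays 0.0000
seg 2 [25.2°–64°] uniform, h=25: full span → s += 25 → s = 25.0000
seg 3 [64°–118°] uniform, h=20: full span → s += 20 → s = 45.0000
seg 4 [118°–144.8°] cycloidal, h=11: θ=120.8° here. β=2.8, B=26.8. 11·(0.1045 − sin(2π·0.1045)/(2π)) = 0.0808 → s = 45.0808

45.0808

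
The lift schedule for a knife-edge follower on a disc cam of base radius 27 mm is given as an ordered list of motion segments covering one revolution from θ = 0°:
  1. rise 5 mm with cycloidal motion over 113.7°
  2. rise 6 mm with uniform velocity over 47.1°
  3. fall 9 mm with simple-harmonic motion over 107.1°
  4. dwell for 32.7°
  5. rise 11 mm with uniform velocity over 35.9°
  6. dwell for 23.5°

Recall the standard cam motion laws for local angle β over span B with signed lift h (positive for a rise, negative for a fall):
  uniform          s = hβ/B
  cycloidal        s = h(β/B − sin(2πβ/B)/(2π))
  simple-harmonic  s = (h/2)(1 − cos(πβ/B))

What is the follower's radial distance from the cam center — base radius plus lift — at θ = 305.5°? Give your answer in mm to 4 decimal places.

seg 1 [0°–113.7°] cycloidal, h=5: full span → s += 5 → s = 5.0000
seg 2 [113.7°–160.8°] uniform, h=6: full span → s += 6 → s = 11.0000
seg 3 [160.8°–267.9°] simple-harmonic, h=-9: full span → s += -9 → s = 2.0000
seg 4 [267.9°–300.6°] dwell: s stays 2.0000
seg 5 [300.6°–336.5°] uniform, h=11: θ=305.5° here. β=4.9, B=35.9. 11·4.9/35.9 = 1.5014 → s = 3.5014
radial distance = base radius + s = 27 + 3.5014 = 30.5014

30.5014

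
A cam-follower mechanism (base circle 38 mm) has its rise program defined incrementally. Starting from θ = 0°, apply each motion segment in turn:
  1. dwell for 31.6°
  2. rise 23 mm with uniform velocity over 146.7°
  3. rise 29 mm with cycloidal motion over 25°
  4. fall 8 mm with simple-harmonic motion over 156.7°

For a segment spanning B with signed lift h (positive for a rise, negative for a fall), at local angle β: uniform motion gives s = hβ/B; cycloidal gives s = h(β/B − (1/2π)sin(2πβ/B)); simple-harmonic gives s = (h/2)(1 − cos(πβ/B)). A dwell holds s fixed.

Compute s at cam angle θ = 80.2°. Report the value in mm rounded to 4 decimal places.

seg 1 [0°–31.6°] dwell: s stays 0.0000
seg 2 [31.6°–178.3°] uniform, h=23: θ=80.2° here. β=48.6, B=146.7. 23·48.6/146.7 = 7.6196 → s = 7.6196

7.6196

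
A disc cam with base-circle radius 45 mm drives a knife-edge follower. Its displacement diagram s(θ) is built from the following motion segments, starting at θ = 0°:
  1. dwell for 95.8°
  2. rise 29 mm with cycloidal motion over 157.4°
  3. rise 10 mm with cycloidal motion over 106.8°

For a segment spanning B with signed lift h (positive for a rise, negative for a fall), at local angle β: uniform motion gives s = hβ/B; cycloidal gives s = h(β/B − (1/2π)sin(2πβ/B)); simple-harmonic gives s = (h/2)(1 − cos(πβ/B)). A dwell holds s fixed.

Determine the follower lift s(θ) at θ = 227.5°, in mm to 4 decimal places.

seg 1 [0°–95.8°] dwell: s stays 0.0000
seg 2 [95.8°–253.2°] cycloidal, h=29: θ=227.5° here. β=131.7, B=157.4. 29·(0.8367 − sin(2π·0.8367)/(2π)) = 28.2120 → s = 28.2120

28.2120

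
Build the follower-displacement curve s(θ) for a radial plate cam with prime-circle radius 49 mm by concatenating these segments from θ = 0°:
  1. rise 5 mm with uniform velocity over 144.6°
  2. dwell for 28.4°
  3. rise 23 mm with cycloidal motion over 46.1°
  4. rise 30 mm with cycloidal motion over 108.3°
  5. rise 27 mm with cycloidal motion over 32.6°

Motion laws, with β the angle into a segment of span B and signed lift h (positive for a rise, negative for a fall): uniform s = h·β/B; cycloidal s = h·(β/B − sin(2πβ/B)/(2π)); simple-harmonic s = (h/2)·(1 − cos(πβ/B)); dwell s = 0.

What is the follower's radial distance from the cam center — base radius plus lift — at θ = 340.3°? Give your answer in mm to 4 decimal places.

seg 1 [0°–144.6°] uniform, h=5: full span → s += 5 → s = 5.0000
seg 2 [144.6°–173°] dwell: s stays 5.0000
seg 3 [173°–219.1°] cycloidal, h=23: full span → s += 23 → s = 28.0000
seg 4 [219.1°–327.4°] cycloidal, h=30: full span → s += 30 → s = 58.0000
seg 5 [327.4°–360°] cycloidal, h=27: θ=340.3° here. β=12.9, B=32.6. 27·(0.3957 − sin(2π·0.3957)/(2π)) = 8.0654 → s = 66.0654
radial distance = base radius + s = 49 + 66.0654 = 115.0654

115.0654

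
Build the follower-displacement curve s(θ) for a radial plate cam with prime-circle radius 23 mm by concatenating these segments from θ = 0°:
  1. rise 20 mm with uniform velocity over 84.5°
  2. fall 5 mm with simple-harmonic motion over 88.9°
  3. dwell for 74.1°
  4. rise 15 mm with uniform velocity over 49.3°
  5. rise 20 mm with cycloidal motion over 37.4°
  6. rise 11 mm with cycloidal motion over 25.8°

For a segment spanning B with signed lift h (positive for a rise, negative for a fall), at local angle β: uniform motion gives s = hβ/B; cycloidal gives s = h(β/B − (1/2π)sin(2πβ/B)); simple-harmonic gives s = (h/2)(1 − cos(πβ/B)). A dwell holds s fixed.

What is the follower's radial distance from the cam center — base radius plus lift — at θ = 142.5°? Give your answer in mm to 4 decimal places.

seg 1 [0°–84.5°] uniform, h=20: full span → s += 20 → s = 20.0000
seg 2 [84.5°–173.4°] simple-harmonic, h=-5: θ=142.5° here. β=58, B=88.9. -5/2·(1 − cos(π·0.6524)) = -3.6519 → s = 16.3481
radial distance = base radius + s = 23 + 16.3481 = 39.3481

39.3481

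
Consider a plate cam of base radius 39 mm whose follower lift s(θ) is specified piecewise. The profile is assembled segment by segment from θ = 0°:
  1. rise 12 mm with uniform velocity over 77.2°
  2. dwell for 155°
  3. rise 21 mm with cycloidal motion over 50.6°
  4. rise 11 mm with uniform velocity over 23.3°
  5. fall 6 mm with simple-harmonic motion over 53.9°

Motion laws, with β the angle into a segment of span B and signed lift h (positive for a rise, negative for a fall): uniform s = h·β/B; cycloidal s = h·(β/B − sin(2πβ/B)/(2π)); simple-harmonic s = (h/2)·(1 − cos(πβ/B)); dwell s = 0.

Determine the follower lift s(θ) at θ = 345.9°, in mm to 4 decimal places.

seg 1 [0°–77.2°] uniform, h=12: full span → s += 12 → s = 12.0000
seg 2 [77.2°–232.2°] dwell: s stays 12.0000
seg 3 [232.2°–282.8°] cycloidal, h=21: full span → s += 21 → s = 33.0000
seg 4 [282.8°–306.1°] uniform, h=11: full span → s += 11 → s = 44.0000
seg 5 [306.1°–360°] simple-harmonic, h=-6: θ=345.9° here. β=39.8, B=53.9. -6/2·(1 − cos(π·0.7384)) = -5.0427 → s = 38.9573

38.9573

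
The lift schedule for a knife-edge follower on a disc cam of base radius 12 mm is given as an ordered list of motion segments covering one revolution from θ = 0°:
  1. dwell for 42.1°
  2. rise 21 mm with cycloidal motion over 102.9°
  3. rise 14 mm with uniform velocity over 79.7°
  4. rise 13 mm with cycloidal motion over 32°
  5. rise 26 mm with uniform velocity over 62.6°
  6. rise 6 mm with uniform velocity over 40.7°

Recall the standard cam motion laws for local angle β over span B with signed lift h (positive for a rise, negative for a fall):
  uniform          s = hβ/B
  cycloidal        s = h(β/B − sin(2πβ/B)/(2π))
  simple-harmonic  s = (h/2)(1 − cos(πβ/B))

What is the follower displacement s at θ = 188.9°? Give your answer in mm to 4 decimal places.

seg 1 [0°–42.1°] dwell: s stays 0.0000
seg 2 [42.1°–145°] cycloidal, h=21: full span → s += 21 → s = 21.0000
seg 3 [145°–224.7°] uniform, h=14: θ=188.9° here. β=43.9, B=79.7. 14·43.9/79.7 = 7.7114 → s = 28.7114

28.7114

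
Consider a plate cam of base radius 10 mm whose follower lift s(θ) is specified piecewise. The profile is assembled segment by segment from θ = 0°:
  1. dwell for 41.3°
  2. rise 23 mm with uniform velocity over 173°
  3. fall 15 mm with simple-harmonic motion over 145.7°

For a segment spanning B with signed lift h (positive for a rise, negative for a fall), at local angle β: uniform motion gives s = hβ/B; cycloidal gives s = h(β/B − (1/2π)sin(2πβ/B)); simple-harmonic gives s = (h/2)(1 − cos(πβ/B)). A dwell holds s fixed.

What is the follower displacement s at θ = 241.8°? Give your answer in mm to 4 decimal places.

seg 1 [0°–41.3°] dwell: s stays 0.0000
seg 2 [41.3°–214.3°] uniform, h=23: full span → s += 23 → s = 23.0000
seg 3 [214.3°–360°] simple-harmonic, h=-15: θ=241.8° here. β=27.5, B=145.7. -15/2·(1 − cos(π·0.1887)) = -1.2803 → s = 21.7197

21.7197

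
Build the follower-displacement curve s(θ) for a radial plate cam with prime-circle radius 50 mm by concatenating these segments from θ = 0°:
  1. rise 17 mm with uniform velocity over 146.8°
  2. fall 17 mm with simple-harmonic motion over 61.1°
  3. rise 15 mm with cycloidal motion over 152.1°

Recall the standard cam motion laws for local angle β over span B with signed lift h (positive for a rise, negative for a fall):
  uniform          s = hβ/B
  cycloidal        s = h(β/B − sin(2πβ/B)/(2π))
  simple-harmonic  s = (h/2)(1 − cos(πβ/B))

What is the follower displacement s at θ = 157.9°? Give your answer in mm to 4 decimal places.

seg 1 [0°–146.8°] uniform, h=17: full span → s += 17 → s = 17.0000
seg 2 [146.8°–207.9°] simple-harmonic, h=-17: θ=157.9° here. β=11.1, B=61.1. -17/2·(1 − cos(π·0.1817)) = -1.3472 → s = 15.6528

15.6528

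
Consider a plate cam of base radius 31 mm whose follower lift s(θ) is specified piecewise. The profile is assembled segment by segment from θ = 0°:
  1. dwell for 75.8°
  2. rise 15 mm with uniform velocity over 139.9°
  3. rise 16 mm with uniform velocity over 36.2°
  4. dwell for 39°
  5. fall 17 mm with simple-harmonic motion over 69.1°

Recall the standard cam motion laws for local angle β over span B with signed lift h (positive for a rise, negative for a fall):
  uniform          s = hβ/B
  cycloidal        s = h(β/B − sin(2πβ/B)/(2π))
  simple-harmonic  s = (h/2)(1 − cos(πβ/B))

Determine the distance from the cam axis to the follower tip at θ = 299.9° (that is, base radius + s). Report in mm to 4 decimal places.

seg 1 [0°–75.8°] dwell: s stays 0.0000
seg 2 [75.8°–215.7°] uniform, h=15: full span → s += 15 → s = 15.0000
seg 3 [215.7°–251.9°] uniform, h=16: full span → s += 16 → s = 31.0000
seg 4 [251.9°–290.9°] dwell: s stays 31.0000
seg 5 [290.9°–360°] simple-harmonic, h=-17: θ=299.9° here. β=9, B=69.1. -17/2·(1 − cos(π·0.1302)) = -0.7017 → s = 30.2983
radial distance = base radius + s = 31 + 30.2983 = 61.2983

61.2983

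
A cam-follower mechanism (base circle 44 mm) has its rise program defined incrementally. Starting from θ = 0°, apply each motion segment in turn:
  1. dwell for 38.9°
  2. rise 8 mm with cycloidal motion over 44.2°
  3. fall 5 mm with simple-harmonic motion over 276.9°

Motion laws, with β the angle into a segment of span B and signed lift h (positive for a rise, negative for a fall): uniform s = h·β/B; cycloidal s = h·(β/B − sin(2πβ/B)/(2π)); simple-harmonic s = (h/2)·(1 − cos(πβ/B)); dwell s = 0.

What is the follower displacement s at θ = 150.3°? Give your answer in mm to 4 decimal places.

seg 1 [0°–38.9°] dwell: s stays 0.0000
seg 2 [38.9°–83.1°] cycloidal, h=8: full span → s += 8 → s = 8.0000
seg 3 [83.1°–360°] simple-harmonic, h=-5: θ=150.3° here. β=67.2, B=276.9. -5/2·(1 − cos(π·0.2427)) = -0.6921 → s = 7.3079

7.3079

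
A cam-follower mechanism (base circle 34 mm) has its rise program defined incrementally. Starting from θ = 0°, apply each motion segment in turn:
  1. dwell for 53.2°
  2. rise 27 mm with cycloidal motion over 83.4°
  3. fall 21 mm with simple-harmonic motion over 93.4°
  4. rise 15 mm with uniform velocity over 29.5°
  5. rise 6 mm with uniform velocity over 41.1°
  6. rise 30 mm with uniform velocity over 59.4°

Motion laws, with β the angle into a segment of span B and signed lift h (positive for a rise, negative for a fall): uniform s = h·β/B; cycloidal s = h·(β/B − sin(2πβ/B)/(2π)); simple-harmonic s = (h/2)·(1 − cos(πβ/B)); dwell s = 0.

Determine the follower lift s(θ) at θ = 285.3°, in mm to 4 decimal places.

seg 1 [0°–53.2°] dwell: s stays 0.0000
seg 2 [53.2°–136.6°] cycloidal, h=27: full span → s += 27 → s = 27.0000
seg 3 [136.6°–230°] simple-harmonic, h=-21: full span → s += -21 → s = 6.0000
seg 4 [230°–259.5°] uniform, h=15: full span → s += 15 → s = 21.0000
seg 5 [259.5°–300.6°] uniform, h=6: θ=285.3° here. β=25.8, B=41.1. 6·25.8/41.1 = 3.7664 → s = 24.7664

24.7664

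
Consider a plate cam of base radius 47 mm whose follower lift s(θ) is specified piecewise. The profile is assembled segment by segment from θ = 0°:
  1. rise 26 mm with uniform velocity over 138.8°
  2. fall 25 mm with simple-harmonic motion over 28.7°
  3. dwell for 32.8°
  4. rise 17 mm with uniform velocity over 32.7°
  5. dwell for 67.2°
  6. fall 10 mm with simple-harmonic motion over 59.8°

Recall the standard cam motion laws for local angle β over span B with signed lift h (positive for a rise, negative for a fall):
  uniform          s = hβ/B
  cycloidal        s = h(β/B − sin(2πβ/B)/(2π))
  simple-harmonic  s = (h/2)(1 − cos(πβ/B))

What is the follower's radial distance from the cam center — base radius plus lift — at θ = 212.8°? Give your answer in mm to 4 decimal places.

seg 1 [0°–138.8°] uniform, h=26: full span → s += 26 → s = 26.0000
seg 2 [138.8°–167.5°] simple-harmonic, h=-25: full span → s += -25 → s = 1.0000
seg 3 [167.5°–200.3°] dwell: s stays 1.0000
seg 4 [200.3°–233°] uniform, h=17: θ=212.8° here. β=12.5, B=32.7. 17·12.5/32.7 = 6.4985 → s = 7.4985
radial distance = base radius + s = 47 + 7.4985 = 54.4985

54.4985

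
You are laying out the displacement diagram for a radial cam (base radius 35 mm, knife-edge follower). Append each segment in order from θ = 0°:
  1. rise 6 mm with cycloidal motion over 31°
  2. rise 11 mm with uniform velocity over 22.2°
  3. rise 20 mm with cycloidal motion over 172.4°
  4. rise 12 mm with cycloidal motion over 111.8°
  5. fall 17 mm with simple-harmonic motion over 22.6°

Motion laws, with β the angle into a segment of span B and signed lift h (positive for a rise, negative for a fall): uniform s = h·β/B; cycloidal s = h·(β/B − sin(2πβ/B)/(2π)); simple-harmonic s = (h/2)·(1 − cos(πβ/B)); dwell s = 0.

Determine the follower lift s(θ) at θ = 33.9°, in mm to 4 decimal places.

seg 1 [0°–31°] cycloidal, h=6: full span → s += 6 → s = 6.0000
seg 2 [31°–53.2°] uniform, h=11: θ=33.9° here. β=2.9, B=22.2. 11·2.9/22.2 = 1.4369 → s = 7.4369

7.4369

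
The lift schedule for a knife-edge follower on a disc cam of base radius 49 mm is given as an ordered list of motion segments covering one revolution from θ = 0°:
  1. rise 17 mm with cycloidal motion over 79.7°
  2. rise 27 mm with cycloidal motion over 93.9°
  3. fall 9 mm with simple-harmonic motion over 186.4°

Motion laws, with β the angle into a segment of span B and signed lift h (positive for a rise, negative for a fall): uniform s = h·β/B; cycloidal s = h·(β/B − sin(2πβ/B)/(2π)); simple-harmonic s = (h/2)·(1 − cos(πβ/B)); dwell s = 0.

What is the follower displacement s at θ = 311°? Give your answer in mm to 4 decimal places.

seg 1 [0°–79.7°] cycloidal, h=17: full span → s += 17 → s = 17.0000
seg 2 [79.7°–173.6°] cycloidal, h=27: full span → s += 27 → s = 44.0000
seg 3 [173.6°–360°] simple-harmonic, h=-9: θ=311° here. β=137.4, B=186.4. -9/2·(1 − cos(π·0.7371)) = -7.5507 → s = 36.4493

36.4493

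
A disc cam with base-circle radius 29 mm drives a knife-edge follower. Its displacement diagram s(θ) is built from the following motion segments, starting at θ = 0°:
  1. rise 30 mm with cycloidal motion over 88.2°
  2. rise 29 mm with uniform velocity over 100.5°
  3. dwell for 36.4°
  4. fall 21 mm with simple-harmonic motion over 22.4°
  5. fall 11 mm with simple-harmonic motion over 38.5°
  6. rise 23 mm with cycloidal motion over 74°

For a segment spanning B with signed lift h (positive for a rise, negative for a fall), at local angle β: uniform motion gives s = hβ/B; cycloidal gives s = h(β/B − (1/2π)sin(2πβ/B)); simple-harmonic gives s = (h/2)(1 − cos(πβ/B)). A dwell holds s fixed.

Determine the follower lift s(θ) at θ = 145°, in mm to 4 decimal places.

seg 1 [0°–88.2°] cycloidal, h=30: full span → s += 30 → s = 30.0000
seg 2 [88.2°–188.7°] uniform, h=29: θ=145° here. β=56.8, B=100.5. 29·56.8/100.5 = 16.3900 → s = 46.3900

46.3900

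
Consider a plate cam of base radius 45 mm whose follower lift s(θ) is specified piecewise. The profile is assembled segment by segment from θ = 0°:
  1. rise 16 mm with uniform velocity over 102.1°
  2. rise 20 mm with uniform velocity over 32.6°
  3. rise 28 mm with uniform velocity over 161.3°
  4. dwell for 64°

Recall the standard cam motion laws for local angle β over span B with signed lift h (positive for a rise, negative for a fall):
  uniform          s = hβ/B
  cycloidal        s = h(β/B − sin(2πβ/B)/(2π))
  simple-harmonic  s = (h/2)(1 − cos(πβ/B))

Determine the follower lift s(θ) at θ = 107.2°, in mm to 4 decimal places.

seg 1 [0°–102.1°] uniform, h=16: full span → s += 16 → s = 16.0000
seg 2 [102.1°–134.7°] uniform, h=20: θ=107.2° here. β=5.1, B=32.6. 20·5.1/32.6 = 3.1288 → s = 19.1288

19.1288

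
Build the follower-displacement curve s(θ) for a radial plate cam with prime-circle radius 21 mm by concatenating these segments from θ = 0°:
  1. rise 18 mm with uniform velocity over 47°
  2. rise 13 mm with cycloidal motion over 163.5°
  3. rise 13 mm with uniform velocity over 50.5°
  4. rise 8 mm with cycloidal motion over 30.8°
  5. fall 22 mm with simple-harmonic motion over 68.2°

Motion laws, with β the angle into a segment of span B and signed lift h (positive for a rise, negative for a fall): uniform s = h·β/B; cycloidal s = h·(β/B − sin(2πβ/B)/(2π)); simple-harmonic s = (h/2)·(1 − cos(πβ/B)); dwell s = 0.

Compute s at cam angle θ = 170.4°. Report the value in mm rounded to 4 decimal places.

seg 1 [0°–47°] uniform, h=18: full span → s += 18 → s = 18.0000
seg 2 [47°–210.5°] cycloidal, h=13: θ=170.4° here. β=123.4, B=163.5. 13·(0.7547 − sin(2π·0.7547)/(2π)) = 11.8797 → s = 29.8797

29.8797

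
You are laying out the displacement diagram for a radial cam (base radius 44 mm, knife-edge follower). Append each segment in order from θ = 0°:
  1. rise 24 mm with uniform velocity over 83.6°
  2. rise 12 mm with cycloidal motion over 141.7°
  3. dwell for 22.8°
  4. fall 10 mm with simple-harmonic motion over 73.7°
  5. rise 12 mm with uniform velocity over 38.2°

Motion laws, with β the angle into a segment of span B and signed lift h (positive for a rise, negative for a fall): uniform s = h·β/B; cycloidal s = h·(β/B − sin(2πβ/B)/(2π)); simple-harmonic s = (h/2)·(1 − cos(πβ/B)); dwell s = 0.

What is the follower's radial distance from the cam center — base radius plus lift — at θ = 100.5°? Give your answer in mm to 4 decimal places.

seg 1 [0°–83.6°] uniform, h=24: full span → s += 24 → s = 24.0000
seg 2 [83.6°–225.3°] cycloidal, h=12: θ=100.5° here. β=16.9, B=141.7. 12·(0.1193 − sin(2π·0.1193)/(2π)) = 0.1302 → s = 24.1302
radial distance = base radius + s = 44 + 24.1302 = 68.1302

68.1302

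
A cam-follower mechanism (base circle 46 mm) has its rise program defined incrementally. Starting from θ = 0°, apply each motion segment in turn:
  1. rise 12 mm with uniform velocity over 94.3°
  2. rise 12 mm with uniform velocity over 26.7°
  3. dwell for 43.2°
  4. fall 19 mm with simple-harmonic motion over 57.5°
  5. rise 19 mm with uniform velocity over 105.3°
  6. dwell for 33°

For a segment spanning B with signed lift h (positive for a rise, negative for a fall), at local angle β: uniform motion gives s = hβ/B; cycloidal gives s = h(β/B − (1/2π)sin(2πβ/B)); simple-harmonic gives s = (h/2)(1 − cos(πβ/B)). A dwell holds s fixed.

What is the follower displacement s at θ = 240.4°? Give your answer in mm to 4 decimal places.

seg 1 [0°–94.3°] uniform, h=12: full span → s += 12 → s = 12.0000
seg 2 [94.3°–121°] uniform, h=12: full span → s += 12 → s = 24.0000
seg 3 [121°–164.2°] dwell: s stays 24.0000
seg 4 [164.2°–221.7°] simple-harmonic, h=-19: full span → s += -19 → s = 5.0000
seg 5 [221.7°–327°] uniform, h=19: θ=240.4° here. β=18.7, B=105.3. 19·18.7/105.3 = 3.3742 → s = 8.3742

8.3742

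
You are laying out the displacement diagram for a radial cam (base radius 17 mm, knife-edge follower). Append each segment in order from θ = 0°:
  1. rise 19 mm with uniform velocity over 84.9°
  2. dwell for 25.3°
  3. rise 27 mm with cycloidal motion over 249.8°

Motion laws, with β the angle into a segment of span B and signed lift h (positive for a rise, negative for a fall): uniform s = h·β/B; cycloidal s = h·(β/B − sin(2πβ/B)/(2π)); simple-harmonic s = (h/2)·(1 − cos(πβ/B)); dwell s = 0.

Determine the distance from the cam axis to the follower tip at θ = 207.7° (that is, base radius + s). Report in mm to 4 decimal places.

seg 1 [0°–84.9°] uniform, h=19: full span → s += 19 → s = 19.0000
seg 2 [84.9°–110.2°] dwell: s stays 19.0000
seg 3 [110.2°–360°] cycloidal, h=27: θ=207.7° here. β=97.5, B=249.8. 27·(0.3903 − sin(2π·0.3903)/(2π)) = 7.8058 → s = 26.8058
radial distance = base radius + s = 17 + 26.8058 = 43.8058

43.8058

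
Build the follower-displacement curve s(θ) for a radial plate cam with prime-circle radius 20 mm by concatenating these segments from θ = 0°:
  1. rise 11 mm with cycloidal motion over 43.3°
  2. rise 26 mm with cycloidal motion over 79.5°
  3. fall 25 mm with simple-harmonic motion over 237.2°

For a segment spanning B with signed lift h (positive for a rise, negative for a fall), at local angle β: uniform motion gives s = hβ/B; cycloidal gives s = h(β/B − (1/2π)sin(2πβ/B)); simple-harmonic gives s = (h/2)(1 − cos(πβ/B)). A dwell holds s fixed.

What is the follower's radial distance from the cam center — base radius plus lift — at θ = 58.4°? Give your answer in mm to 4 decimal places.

seg 1 [0°–43.3°] cycloidal, h=11: full span → s += 11 → s = 11.0000
seg 2 [43.3°–122.8°] cycloidal, h=26: θ=58.4° here. β=15.1, B=79.5. 26·(0.1899 − sin(2π·0.1899)/(2π)) = 1.0915 → s = 12.0915
radial distance = base radius + s = 20 + 12.0915 = 32.0915

32.0915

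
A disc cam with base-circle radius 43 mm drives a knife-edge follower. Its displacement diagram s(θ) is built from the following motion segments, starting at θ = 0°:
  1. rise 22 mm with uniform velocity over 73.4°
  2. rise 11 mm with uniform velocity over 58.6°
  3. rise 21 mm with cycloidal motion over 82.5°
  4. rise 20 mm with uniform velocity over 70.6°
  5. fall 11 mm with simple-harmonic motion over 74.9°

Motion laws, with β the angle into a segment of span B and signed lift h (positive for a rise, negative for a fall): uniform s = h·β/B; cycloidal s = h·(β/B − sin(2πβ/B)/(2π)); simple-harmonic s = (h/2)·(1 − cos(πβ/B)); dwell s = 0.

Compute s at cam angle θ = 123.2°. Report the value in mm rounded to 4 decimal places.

seg 1 [0°–73.4°] uniform, h=22: full span → s += 22 → s = 22.0000
seg 2 [73.4°–132°] uniform, h=11: θ=123.2° here. β=49.8, B=58.6. 11·49.8/58.6 = 9.3481 → s = 31.3481

31.3481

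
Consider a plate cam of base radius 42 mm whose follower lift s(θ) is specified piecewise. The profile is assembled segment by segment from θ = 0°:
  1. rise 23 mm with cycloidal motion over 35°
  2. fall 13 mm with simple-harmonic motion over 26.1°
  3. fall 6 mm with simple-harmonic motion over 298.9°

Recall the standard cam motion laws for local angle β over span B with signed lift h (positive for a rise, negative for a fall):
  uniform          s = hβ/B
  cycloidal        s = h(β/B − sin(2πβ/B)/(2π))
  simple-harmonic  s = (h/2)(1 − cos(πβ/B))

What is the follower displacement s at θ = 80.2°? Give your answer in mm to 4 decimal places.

seg 1 [0°–35°] cycloidal, h=23: full span → s += 23 → s = 23.0000
seg 2 [35°–61.1°] simple-harmonic, h=-13: full span → s += -13 → s = 10.0000
seg 3 [61.1°–360°] simple-harmonic, h=-6: θ=80.2° here. β=19.1, B=298.9. -6/2·(1 − cos(π·0.0639)) = -0.0602 → s = 9.9398

9.9398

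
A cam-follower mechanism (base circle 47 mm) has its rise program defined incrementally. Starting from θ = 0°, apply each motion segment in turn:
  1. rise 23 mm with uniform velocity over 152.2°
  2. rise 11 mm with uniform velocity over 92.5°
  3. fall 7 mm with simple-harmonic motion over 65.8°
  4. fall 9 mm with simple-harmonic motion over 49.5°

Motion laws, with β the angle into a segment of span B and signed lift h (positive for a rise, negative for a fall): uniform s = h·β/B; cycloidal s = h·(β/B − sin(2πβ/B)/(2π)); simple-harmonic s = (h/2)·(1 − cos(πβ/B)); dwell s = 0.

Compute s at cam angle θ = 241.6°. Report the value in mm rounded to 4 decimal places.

seg 1 [0°–152.2°] uniform, h=23: full span → s += 23 → s = 23.0000
seg 2 [152.2°–244.7°] uniform, h=11: θ=241.6° here. β=89.4, B=92.5. 11·89.4/92.5 = 10.6314 → s = 33.6314

33.6314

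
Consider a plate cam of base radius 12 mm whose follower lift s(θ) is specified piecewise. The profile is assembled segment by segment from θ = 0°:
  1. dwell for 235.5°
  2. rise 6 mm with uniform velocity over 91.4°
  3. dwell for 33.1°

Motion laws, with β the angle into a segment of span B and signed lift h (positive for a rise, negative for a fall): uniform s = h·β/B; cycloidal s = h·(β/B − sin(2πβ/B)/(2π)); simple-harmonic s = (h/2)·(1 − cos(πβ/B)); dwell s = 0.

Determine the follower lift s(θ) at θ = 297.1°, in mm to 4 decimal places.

seg 1 [0°–235.5°] dwell: s stays 0.0000
seg 2 [235.5°–326.9°] uniform, h=6: θ=297.1° here. β=61.6, B=91.4. 6·61.6/91.4 = 4.0438 → s = 4.0438

4.0438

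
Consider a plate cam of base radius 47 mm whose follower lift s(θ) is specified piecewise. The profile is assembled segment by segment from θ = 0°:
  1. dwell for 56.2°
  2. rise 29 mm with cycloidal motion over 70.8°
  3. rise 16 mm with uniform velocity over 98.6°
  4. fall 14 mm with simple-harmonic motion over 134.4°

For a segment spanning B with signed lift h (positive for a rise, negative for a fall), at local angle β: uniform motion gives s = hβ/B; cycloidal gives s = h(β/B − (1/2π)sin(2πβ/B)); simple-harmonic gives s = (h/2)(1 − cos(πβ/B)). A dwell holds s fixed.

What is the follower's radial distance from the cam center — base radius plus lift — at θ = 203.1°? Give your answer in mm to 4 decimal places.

seg 1 [0°–56.2°] dwell: s stays 0.0000
seg 2 [56.2°–127°] cycloidal, h=29: full span → s += 29 → s = 29.0000
seg 3 [127°–225.6°] uniform, h=16: θ=203.1° here. β=76.1, B=98.6. 16·76.1/98.6 = 12.3489 → s = 41.3489
radial distance = base radius + s = 47 + 41.3489 = 88.3489

88.3489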